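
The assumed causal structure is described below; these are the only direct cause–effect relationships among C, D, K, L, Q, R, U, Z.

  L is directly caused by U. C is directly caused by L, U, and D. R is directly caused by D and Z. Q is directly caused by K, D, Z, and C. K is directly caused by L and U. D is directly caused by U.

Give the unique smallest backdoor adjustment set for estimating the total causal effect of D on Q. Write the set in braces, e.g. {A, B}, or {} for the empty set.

{U}

Variables eligible for adjustment (non-descendants of D, excluding D and Q): {K, L, U, Z}.
Backdoor paths from D to Q:
  P1: D <- U -> L -> K -> Q
  P2: D <- U -> L -> C -> Q
  P3: D <- U -> K <- L -> C -> Q
  P4: D <- U -> K -> Q
  P5: D <- U -> C <- L -> K -> Q
  P6: D <- U -> C -> Q
The empty set is not sufficient: P1 (D <- U -> L -> K -> Q) has no collider blocking it and no conditioned non-collider, so it is open.
Try {U}:
  P1: blocked at fork node U ∈ conditioning set.
  P2: blocked at fork node U ∈ conditioning set.
  P3: blocked at fork node U ∈ conditioning set.
  P4: blocked at fork node U ∈ conditioning set.
  P5: blocked at fork node U ∈ conditioning set.
  P6: blocked at fork node U ∈ conditioning set.
{U} contains no descendant of D and blocks every backdoor path.
No other singleton works — e.g. {Z} leaves P1 open — so {U} is the unique smallest valid adjustment set.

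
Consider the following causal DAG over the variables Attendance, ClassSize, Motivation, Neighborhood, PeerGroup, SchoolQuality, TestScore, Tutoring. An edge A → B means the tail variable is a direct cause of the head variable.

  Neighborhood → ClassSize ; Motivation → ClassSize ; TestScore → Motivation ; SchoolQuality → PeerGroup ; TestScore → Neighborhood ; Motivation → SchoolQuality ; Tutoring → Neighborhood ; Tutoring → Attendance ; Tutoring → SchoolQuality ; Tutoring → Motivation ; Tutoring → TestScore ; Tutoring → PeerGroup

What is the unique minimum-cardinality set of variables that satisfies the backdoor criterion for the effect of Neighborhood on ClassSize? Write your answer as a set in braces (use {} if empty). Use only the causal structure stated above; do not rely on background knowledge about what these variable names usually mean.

{Motivation}

Variables eligible for adjustment (non-descendants of Neighborhood, excluding Neighborhood and ClassSize): {Attendance, Motivation, PeerGroup, SchoolQuality, TestScore, Tutoring}.
Backdoor paths from Neighborhood to ClassSize:
  P1: Neighborhood <- Tutoring -> TestScore -> Motivation -> ClassSize
  P2: Neighborhood <- Tutoring -> Motivation -> ClassSize
  P3: Neighborhood <- Tutoring -> SchoolQuality <- Motivation -> ClassSize
  P4: Neighborhood <- Tutoring -> PeerGroup <- SchoolQuality <- Motivation -> ClassSize
  P5: Neighborhood <- TestScore <- Tutoring -> Motivation -> ClassSize
  P6: Neighborhood <- TestScore <- Tutoring -> SchoolQuality <- Motivation -> ClassSize
  P7: Neighborhood <- TestScore <- Tutoring -> PeerGroup <- SchoolQuality <- Motivation -> ClassSize
  P8: Neighborhood <- TestScore -> Motivation -> ClassSize
The empty set is not sufficient: P1 (Neighborhood <- Tutoring -> TestScore -> Motivation -> ClassSize) has no collider blocking it and no conditioned non-collider, so it is open.
Try {Motivation}:
  P1: blocked at chain node Motivation ∈ conditioning set.
  P2: blocked at chain node Motivation ∈ conditioning set.
  P3: blocked at collider SchoolQuality (neither it nor any descendant is in the conditioning set).
  P4: blocked at collider PeerGroup (neither it nor any descendant is in the conditioning set).
  P5: blocked at chain node Motivation ∈ conditioning set.
  P6: blocked at collider SchoolQuality (neither it nor any descendant is in the conditioning set).
  P7: blocked at collider PeerGroup (neither it nor any descendant is in the conditioning set).
  P8: blocked at chain node Motivation ∈ conditioning set.
{Motivation} contains no descendant of Neighborhood and blocks every backdoor path.
No other singleton works — e.g. {Tutoring} leaves P8 open — so {Motivation} is the unique smallest valid adjustment set.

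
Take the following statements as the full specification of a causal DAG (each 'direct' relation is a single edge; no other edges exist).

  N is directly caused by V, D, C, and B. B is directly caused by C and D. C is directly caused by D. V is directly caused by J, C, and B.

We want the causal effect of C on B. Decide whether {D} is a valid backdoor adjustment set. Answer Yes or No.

Backdoor paths from C to B (paths whose first edge points into C):
  P1: C <- D -> B
  P2: C <- D -> N <- B
  P3: C <- D -> N <- V <- B
Condition 1 (no descendant of C in the set): holds — descendants of C are {B, N, V}; none are in {D}.
Condition 2 (every backdoor path blocked by {D}):
  P1: blocked at fork node D ∈ conditioning set.
  P2: blocked at fork node D ∈ conditioning set.
  P3: blocked at fork node D ∈ conditioning set.
{D} satisfies the backdoor criterion.

Yes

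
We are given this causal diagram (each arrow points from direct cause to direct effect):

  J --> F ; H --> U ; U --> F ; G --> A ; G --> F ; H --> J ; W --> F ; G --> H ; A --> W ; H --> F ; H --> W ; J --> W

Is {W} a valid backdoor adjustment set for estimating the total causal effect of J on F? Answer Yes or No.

No

Backdoor paths from J to F (paths whose first edge points into J):
  P1: J <- H <- G -> A -> W -> F
  P2: J <- H <- G -> F
  P3: J <- H -> U -> F
  P4: J <- H -> W <- A <- G -> F
  P5: J <- H -> W -> F
  P6: J <- H -> F
Condition 1 (no descendant of J in the set): FAILS — W is a descendant of J.
Condition 2 (every backdoor path blocked by {W}):
  P1: blocked at chain node W ∈ conditioning set.
  P2: open — no interior node is in the conditioning set.
  P3: open — no interior node is in the conditioning set.
  P4: open — collider(s) W are conditioned on (or have a conditioned descendant) and no non-collider on the path is in the set.
  P5: blocked at chain node W ∈ conditioning set.
  P6: open — no interior node is in the conditioning set.
{W} does not satisfy the backdoor criterion.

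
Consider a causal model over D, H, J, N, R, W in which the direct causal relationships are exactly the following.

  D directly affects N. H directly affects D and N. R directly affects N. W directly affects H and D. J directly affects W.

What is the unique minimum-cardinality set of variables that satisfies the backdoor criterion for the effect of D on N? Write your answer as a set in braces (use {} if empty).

Variables eligible for adjustment (non-descendants of D, excluding D and N): {H, J, R, W}.
Backdoor paths from D to N:
  P1: D <- W -> H -> N
  P2: D <- H -> N
The empty set is not sufficient: P1 (D <- W -> H -> N) has no collider blocking it and no conditioned non-collider, so it is open.
Try {H}:
  P1: blocked at chain node H ∈ conditioning set.
  P2: blocked at fork node H ∈ conditioning set.
{H} contains no descendant of D and blocks every backdoor path.
No other singleton works — e.g. {J} leaves P1 open — so {H} is the unique smallest valid adjustment set.

{H}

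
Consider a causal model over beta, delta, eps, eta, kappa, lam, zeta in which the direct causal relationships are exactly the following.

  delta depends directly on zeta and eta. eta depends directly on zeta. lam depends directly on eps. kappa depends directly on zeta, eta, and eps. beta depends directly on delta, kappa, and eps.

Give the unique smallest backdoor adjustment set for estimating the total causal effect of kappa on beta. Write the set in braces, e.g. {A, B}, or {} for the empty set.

{delta, eps}

Variables eligible for adjustment (non-descendants of kappa, excluding kappa and beta): {delta, eps, eta, lam, zeta}.
Backdoor paths from kappa to beta:
  P1: kappa <- eps -> beta
  P2: kappa <- zeta -> eta -> delta -> beta
  P3: kappa <- zeta -> delta -> beta
  P4: kappa <- eta <- zeta -> delta -> beta
  P5: kappa <- eta -> delta -> beta
The empty set is not sufficient: P1 (kappa <- eps -> beta) has no collider blocking it and no conditioned non-collider, so it is open.
Try {delta, eps}:
  P1: blocked at fork node eps ∈ conditioning set.
  P2: blocked at chain node delta ∈ conditioning set.
  P3: blocked at chain node delta ∈ conditioning set.
  P4: blocked at chain node delta ∈ conditioning set.
  P5: blocked at chain node delta ∈ conditioning set.
{delta, eps} contains no descendant of kappa and blocks every backdoor path.
Every element of {delta, eps} is needed (dropping delta leaves P2 open; dropping eps leaves P1 open), so no proper subset is valid.
Among all size-2 subsets of the eligible variables, only {delta, eps} blocks every backdoor path, so it is the unique smallest valid adjustment set.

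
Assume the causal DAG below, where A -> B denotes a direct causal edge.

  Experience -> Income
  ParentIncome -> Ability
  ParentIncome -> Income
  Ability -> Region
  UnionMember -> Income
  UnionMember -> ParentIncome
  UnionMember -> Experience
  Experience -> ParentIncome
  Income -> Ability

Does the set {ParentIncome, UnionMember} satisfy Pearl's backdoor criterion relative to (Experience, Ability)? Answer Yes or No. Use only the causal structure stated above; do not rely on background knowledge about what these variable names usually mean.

No

Backdoor paths from Experience to Ability (paths whose first edge points into Experience):
  P1: Experience <- UnionMember -> ParentIncome -> Income -> Ability
  P2: Experience <- UnionMember -> ParentIncome -> Ability
  P3: Experience <- UnionMember -> Income <- ParentIncome -> Ability
  P4: Experience <- UnionMember -> Income -> Ability
Condition 1 (no descendant of Experience in the set): FAILS — ParentIncome is a descendant of Experience.
Condition 2 (every backdoor path blocked by {ParentIncome, UnionMember}):
  P1: blocked at fork node UnionMember ∈ conditioning set.
  P2: blocked at fork node UnionMember ∈ conditioning set.
  P3: blocked at fork node UnionMember ∈ conditioning set.
  P4: blocked at fork node UnionMember ∈ conditioning set.
{ParentIncome, UnionMember} does not satisfy the backdoor criterion.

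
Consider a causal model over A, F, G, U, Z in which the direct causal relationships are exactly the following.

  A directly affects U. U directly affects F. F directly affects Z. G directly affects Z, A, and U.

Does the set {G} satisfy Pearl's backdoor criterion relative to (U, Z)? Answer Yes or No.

Yes

Backdoor paths from U to Z (paths whose first edge points into U):
  P1: U <- G -> Z
  P2: U <- A <- G -> Z
Condition 1 (no descendant of U in the set): holds — descendants of U are {F, Z}; none are in {G}.
Condition 2 (every backdoor path blocked by {G}):
  P1: blocked at fork node G ∈ conditioning set.
  P2: blocked at fork node G ∈ conditioning set.
{G} satisfies the backdoor criterion.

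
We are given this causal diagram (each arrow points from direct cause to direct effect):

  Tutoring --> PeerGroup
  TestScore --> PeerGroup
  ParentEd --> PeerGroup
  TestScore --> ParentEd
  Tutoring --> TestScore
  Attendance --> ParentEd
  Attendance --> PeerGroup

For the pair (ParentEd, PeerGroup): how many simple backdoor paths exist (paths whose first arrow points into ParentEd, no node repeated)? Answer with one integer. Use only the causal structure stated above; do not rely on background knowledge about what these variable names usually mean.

A backdoor path from ParentEd to PeerGroup is any simple undirected path whose first edge points into ParentEd (i.e. leaves ParentEd via a parent).
Parents of ParentEd: {Attendance, TestScore}.
Enumerating:
  P1: ParentEd <- Attendance -> PeerGroup
  P2: ParentEd <- TestScore <- Tutoring -> PeerGroup
  P3: ParentEd <- TestScore -> PeerGroup
That exhausts the simple backdoor paths. Count: 3.

3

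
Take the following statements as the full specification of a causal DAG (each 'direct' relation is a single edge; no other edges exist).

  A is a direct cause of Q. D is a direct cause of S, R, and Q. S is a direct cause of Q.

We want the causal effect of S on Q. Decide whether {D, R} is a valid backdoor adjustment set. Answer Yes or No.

Yes

Backdoor paths from S to Q (paths whose first edge points into S):
  P1: S <- D -> Q
Condition 1 (no descendant of S in the set): holds — descendants of S are {Q}; none are in {D, R}.
Condition 2 (every backdoor path blocked by {D, R}):
  P1: blocked at fork node D ∈ conditioning set.
{D, R} satisfies the backdoor criterion.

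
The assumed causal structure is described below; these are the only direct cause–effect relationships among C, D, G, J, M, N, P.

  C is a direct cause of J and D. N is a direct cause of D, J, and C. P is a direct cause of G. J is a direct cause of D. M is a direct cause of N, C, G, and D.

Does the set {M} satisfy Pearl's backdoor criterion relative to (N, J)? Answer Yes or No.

Yes

Backdoor paths from N to J (paths whose first edge points into N):
  P1: N <- M -> C -> J
  P2: N <- M -> C -> D <- J
  P3: N <- M -> D <- C -> J
  P4: N <- M -> D <- J
Condition 1 (no descendant of N in the set): holds — descendants of N are {C, D, J}; none are in {M}.
Condition 2 (every backdoor path blocked by {M}):
  P1: blocked at fork node M ∈ conditioning set.
  P2: blocked at fork node M ∈ conditioning set.
  P3: blocked at fork node M ∈ conditioning set.
  P4: blocked at fork node M ∈ conditioning set.
{M} satisfies the backdoor criterion.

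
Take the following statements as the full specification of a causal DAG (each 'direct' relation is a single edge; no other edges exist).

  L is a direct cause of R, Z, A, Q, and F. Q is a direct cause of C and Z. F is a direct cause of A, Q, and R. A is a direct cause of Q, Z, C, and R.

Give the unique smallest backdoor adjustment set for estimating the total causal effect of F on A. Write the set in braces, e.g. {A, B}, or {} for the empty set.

{L}

Variables eligible for adjustment (non-descendants of F, excluding F and A): {L}.
Backdoor paths from F to A:
  P1: F <- L -> A
  P2: F <- L -> Q <- A
  P3: F <- L -> Q -> C <- A
  P4: F <- L -> Q -> Z <- A
  P5: F <- L -> Z <- A
  P6: F <- L -> Z <- Q <- A
  P7: F <- L -> Z <- Q -> C <- A
  P8: F <- L -> R <- A
The empty set is not sufficient: P1 (F <- L -> A) has no collider blocking it and no conditioned non-collider, so it is open.
Try {L}:
  P1: blocked at fork node L ∈ conditioning set.
  P2: blocked at fork node L ∈ conditioning set.
  P3: blocked at fork node L ∈ conditioning set.
  P4: blocked at fork node L ∈ conditioning set.
  P5: blocked at fork node L ∈ conditioning set.
  P6: blocked at fork node L ∈ conditioning set.
  P7: blocked at fork node L ∈ conditioning set.
  P8: blocked at fork node L ∈ conditioning set.
{L} contains no descendant of F and blocks every backdoor path.
{L} is the unique smallest valid adjustment set.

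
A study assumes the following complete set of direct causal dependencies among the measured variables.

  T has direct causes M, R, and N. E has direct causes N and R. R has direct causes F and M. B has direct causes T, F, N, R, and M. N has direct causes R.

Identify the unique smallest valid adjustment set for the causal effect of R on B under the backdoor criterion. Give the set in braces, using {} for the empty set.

{F, M}

Variables eligible for adjustment (non-descendants of R, excluding R and B): {F, M}.
Backdoor paths from R to B:
  P1: R <- F -> B
  P2: R <- M -> T <- N -> B
  P3: R <- M -> T -> B
  P4: R <- M -> B
The empty set is not sufficient: P1 (R <- F -> B) has no collider blocking it and no conditioned non-collider, so it is open.
Try {F, M}:
  P1: blocked at fork node F ∈ conditioning set.
  P2: blocked at fork node M ∈ conditioning set.
  P3: blocked at fork node M ∈ conditioning set.
  P4: blocked at fork node M ∈ conditioning set.
{F, M} contains no descendant of R and blocks every backdoor path.
Every element of {F, M} is needed (dropping F leaves P1 open; dropping M leaves P3 open), so no proper subset is valid.
Among all size-2 subsets of the eligible variables, only {F, M} blocks every backdoor path, so it is the unique smallest valid adjustment set.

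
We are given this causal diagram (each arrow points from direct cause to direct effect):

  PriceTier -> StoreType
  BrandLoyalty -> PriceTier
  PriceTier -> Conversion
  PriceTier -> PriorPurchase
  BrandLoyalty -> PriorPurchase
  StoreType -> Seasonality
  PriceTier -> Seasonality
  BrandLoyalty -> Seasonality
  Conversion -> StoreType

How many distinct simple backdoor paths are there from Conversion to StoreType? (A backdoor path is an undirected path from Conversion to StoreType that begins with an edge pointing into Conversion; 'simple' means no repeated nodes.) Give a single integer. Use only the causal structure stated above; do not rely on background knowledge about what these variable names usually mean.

A backdoor path from Conversion to StoreType is any simple undirected path whose first edge points into Conversion (i.e. leaves Conversion via a parent).
Parents of Conversion: {PriceTier}.
Enumerating:
  P1: Conversion <- PriceTier <- BrandLoyalty -> Seasonality <- StoreType
  P2: Conversion <- PriceTier -> PriorPurchase <- BrandLoyalty -> Seasonality <- StoreType
  P3: Conversion <- PriceTier -> StoreType
  P4: Conversion <- PriceTier -> Seasonality <- StoreType
That exhausts the simple backdoor paths. Count: 4.

4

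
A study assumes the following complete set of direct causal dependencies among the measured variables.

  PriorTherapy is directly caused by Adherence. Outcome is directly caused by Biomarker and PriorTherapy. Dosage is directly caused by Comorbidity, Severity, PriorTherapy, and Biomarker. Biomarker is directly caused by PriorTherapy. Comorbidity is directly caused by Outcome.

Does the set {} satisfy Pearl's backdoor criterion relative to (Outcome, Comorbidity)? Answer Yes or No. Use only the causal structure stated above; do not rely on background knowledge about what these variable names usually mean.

Yes

Backdoor paths from Outcome to Comorbidity (paths whose first edge points into Outcome):
  P1: Outcome <- PriorTherapy -> Biomarker -> Dosage <- Comorbidity
  P2: Outcome <- PriorTherapy -> Dosage <- Comorbidity
  P3: Outcome <- Biomarker <- PriorTherapy -> Dosage <- Comorbidity
  P4: Outcome <- Biomarker -> Dosage <- Comorbidity
Condition 1 (no descendant of Outcome in the set): holds — descendants of Outcome are {Comorbidity, Dosage}; none are in {}.
Condition 2 (every backdoor path blocked by {}):
  P1: blocked at collider Dosage (neither it nor any descendant is in the conditioning set).
  P2: blocked at collider Dosage (neither it nor any descendant is in the conditioning set).
  P3: blocked at collider Dosage (neither it nor any descendant is in the conditioning set).
  P4: blocked at collider Dosage (neither it nor any descendant is in the conditioning set).
{} satisfies the backdoor criterion.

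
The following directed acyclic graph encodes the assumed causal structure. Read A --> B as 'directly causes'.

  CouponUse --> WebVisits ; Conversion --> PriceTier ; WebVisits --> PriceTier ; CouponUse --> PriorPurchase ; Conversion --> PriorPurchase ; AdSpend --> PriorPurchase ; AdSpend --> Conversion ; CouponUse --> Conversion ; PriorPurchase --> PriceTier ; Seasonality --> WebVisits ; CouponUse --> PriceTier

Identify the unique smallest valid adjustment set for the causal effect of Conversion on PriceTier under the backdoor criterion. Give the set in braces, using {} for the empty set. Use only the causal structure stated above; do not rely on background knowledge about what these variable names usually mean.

Variables eligible for adjustment (non-descendants of Conversion, excluding Conversion and PriceTier): {AdSpend, CouponUse, Seasonality, WebVisits}.
Backdoor paths from Conversion to PriceTier:
  P1: Conversion <- AdSpend -> PriorPurchase <- CouponUse -> WebVisits -> PriceTier
  P2: Conversion <- AdSpend -> PriorPurchase <- CouponUse -> PriceTier
  P3: Conversion <- AdSpend -> PriorPurchase -> PriceTier
  P4: Conversion <- CouponUse -> WebVisits -> PriceTier
  P5: Conversion <- CouponUse -> PriorPurchase -> PriceTier
  P6: Conversion <- CouponUse -> PriceTier
The empty set is not sufficient: P3 (Conversion <- AdSpend -> PriorPurchase -> PriceTier) has no collider blocking it and no conditioned non-collider, so it is open.
Try {AdSpend, CouponUse}:
  P1: blocked at fork node AdSpend ∈ conditioning set.
  P2: blocked at fork node AdSpend ∈ conditioning set.
  P3: blocked at fork node AdSpend ∈ conditioning set.
  P4: blocked at fork node CouponUse ∈ conditioning set.
  P5: blocked at fork node CouponUse ∈ conditioning set.
  P6: blocked at fork node CouponUse ∈ conditioning set.
{AdSpend, CouponUse} contains no descendant of Conversion and blocks every backdoor path.
Every element of {AdSpend, CouponUse} is needed (dropping AdSpend leaves P3 open; dropping CouponUse leaves P4 open), so no proper subset is valid.
Among all size-2 subsets of the eligible variables, only {AdSpend, CouponUse} blocks every backdoor path, so it is the unique smallest valid adjustment set.

{AdSpend, CouponUse}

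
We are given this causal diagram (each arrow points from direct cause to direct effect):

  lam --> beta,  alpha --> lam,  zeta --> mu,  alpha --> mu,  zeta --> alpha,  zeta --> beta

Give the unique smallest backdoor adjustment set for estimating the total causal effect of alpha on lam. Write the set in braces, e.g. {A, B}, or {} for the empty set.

{}

Variables eligible for adjustment (non-descendants of alpha, excluding alpha and lam): {zeta}.
Backdoor paths from alpha to lam:
  P1: alpha <- zeta -> beta <- lam
Each backdoor path contains an unconditioned collider, so every path is already blocked with the empty conditioning set:
  P1: blocked at collider beta (neither it nor any descendant is in the conditioning set).
The empty set is therefore the unique smallest valid set.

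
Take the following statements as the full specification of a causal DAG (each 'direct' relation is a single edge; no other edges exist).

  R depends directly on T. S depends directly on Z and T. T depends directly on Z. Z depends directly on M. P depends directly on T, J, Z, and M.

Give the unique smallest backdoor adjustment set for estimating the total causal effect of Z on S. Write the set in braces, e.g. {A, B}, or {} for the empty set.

Variables eligible for adjustment (non-descendants of Z, excluding Z and S): {J, M}.
Backdoor paths from Z to S:
  P1: Z <- M -> P <- T -> S
Each backdoor path contains an unconditioned collider, so every path is already blocked with the empty conditioning set:
  P1: blocked at collider P (neither it nor any descendant is in the conditioning set).
The empty set is therefore the unique smallest valid set.

{}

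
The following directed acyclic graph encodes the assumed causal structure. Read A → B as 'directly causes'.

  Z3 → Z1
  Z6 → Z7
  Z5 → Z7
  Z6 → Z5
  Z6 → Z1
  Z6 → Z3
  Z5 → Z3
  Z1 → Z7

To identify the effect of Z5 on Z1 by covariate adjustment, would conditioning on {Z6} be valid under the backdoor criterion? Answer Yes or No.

Yes

Backdoor paths from Z5 to Z1 (paths whose first edge points into Z5):
  P1: Z5 <- Z6 -> Z3 -> Z1
  P2: Z5 <- Z6 -> Z1
  P3: Z5 <- Z6 -> Z7 <- Z1
Condition 1 (no descendant of Z5 in the set): holds — descendants of Z5 are {Z1, Z3, Z7}; none are in {Z6}.
Condition 2 (every backdoor path blocked by {Z6}):
  P1: blocked at fork node Z6 ∈ conditioning set.
  P2: blocked at fork node Z6 ∈ conditioning set.
  P3: blocked at fork node Z6 ∈ conditioning set.
{Z6} satisfies the backdoor criterion.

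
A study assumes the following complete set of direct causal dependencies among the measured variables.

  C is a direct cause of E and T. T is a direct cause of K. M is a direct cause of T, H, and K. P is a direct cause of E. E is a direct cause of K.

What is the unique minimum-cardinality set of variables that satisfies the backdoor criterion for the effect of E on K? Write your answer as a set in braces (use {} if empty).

Variables eligible for adjustment (non-descendants of E, excluding E and K): {C, H, M, P, T}.
Backdoor paths from E to K:
  P1: E <- C -> T <- M -> K
  P2: E <- C -> T -> K
The empty set is not sufficient: P2 (E <- C -> T -> K) has no collider blocking it and no conditioned non-collider, so it is open.
Try {C}:
  P1: blocked at fork node C ∈ conditioning set.
  P2: blocked at fork node C ∈ conditioning set.
{C} contains no descendant of E and blocks every backdoor path.
No other singleton works — e.g. {M} leaves P2 open — so {C} is the unique smallest valid adjustment set.

{C}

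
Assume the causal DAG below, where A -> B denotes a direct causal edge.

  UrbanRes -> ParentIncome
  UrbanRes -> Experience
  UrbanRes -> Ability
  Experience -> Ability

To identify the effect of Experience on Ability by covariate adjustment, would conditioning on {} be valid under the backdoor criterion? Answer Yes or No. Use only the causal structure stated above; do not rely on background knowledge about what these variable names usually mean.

Backdoor paths from Experience to Ability (paths whose first edge points into Experience):
  P1: Experience <- UrbanRes -> Ability
Condition 1 (no descendant of Experience in the set): holds — descendants of Experience are {Ability}; none are in {}.
Condition 2 (every backdoor path blocked by {}):
  P1: open — no interior node is in the conditioning set.
{} does not satisfy the backdoor criterion.

No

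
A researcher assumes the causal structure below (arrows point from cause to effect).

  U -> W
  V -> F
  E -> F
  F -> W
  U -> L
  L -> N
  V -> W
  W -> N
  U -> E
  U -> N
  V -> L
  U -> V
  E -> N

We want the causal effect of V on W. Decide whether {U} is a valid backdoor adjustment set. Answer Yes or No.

Yes

Backdoor paths from V to W (paths whose first edge points into V):
  P1: V <- U -> E -> F -> W
  P2: V <- U -> E -> N <- W
  P3: V <- U -> L -> N <- E -> F -> W
  P4: V <- U -> L -> N <- W
  P5: V <- U -> W
  P6: V <- U -> N <- E -> F -> W
  P7: V <- U -> N <- W
Condition 1 (no descendant of V in the set): holds — descendants of V are {F, L, N, W}; none are in {U}.
Condition 2 (every backdoor path blocked by {U}):
  P1: blocked at fork node U ∈ conditioning set.
  P2: blocked at fork node U ∈ conditioning set.
  P3: blocked at fork node U ∈ conditioning set.
  P4: blocked at fork node U ∈ conditioning set.
  P5: blocked at fork node U ∈ conditioning set.
  P6: blocked at fork node U ∈ conditioning set.
  P7: blocked at fork node U ∈ conditioning set.
{U} satisfies the backdoor criterion.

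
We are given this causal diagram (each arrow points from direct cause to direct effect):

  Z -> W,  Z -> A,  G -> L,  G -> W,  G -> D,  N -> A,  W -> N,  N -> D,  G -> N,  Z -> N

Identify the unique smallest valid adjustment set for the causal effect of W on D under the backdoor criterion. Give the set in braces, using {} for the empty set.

{G, Z}

Variables eligible for adjustment (non-descendants of W, excluding W and D): {G, L, Z}.
Backdoor paths from W to D:
  P1: W <- G -> N -> D
  P2: W <- G -> D
  P3: W <- Z -> N <- G -> D
  P4: W <- Z -> N -> D
  P5: W <- Z -> A <- N <- G -> D
  P6: W <- Z -> A <- N -> D
The empty set is not sufficient: P1 (W <- G -> N -> D) has no collider blocking it and no conditioned non-collider, so it is open.
Try {G, Z}:
  P1: blocked at fork node G ∈ conditioning set.
  P2: blocked at fork node G ∈ conditioning set.
  P3: blocked at fork node Z ∈ conditioning set.
  P4: blocked at fork node Z ∈ conditioning set.
  P5: blocked at fork node Z ∈ conditioning set.
  P6: blocked at fork node Z ∈ conditioning set.
{G, Z} contains no descendant of W and blocks every backdoor path.
Every element of {G, Z} is needed (dropping G leaves P1 open; dropping Z leaves P4 open), so no proper subset is valid.
Among all size-2 subsets of the eligible variables, only {G, Z} blocks every backdoor path, so it is the unique smallest valid adjustment set.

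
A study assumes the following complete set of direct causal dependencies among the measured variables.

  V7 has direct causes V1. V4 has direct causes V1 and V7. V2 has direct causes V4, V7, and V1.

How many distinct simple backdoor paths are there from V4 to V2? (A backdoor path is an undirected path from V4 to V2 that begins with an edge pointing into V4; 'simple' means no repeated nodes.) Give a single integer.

A backdoor path from V4 to V2 is any simple undirected path whose first edge points into V4 (i.e. leaves V4 via a parent).
Parents of V4: {V1, V7}.
Enumerating:
  P1: V4 <- V1 -> V7 -> V2
  P2: V4 <- V1 -> V2
  P3: V4 <- V7 <- V1 -> V2
  P4: V4 <- V7 -> V2
That exhausts the simple backdoor paths. Count: 4.

4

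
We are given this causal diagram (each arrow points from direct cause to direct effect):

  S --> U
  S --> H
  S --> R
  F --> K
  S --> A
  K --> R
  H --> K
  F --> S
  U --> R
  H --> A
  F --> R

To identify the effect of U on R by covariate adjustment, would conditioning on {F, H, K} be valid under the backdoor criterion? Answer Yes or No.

No

Backdoor paths from U to R (paths whose first edge points into U):
  P1: U <- S <- F -> K -> R
  P2: U <- S <- F -> R
  P3: U <- S -> H -> K <- F -> R
  P4: U <- S -> H -> K -> R
  P5: U <- S -> A <- H -> K <- F -> R
  P6: U <- S -> A <- H -> K -> R
  P7: U <- S -> R
Condition 1 (no descendant of U in the set): holds — descendants of U are {R}; none are in {F, H, K}.
Condition 2 (every backdoor path blocked by {F, H, K}):
  P1: blocked at fork node F ∈ conditioning set.
  P2: blocked at fork node F ∈ conditioning set.
  P3: blocked at chain node H ∈ conditioning set.
  P4: blocked at chain node H ∈ conditioning set.
  P5: blocked at collider A (neither it nor any descendant is in the conditioning set).
  P6: blocked at collider A (neither it nor any descendant is in the conditioning set).
  P7: open — no interior node is in the conditioning set.
{F, H, K} does not satisfy the backdoor criterion.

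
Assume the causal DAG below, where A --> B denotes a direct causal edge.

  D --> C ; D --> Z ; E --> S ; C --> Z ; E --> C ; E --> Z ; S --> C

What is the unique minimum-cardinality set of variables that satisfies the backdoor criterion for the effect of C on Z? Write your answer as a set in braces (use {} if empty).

{D, E}

Variables eligible for adjustment (non-descendants of C, excluding C and Z): {D, E, S}.
Backdoor paths from C to Z:
  P1: C <- E -> Z
  P2: C <- D -> Z
  P3: C <- S <- E -> Z
The empty set is not sufficient: P1 (C <- E -> Z) has no collider blocking it and no conditioned non-collider, so it is open.
Try {D, E}:
  P1: blocked at fork node E ∈ conditioning set.
  P2: blocked at fork node D ∈ conditioning set.
  P3: blocked at fork node E ∈ conditioning set.
{D, E} contains no descendant of C and blocks every backdoor path.
Every element of {D, E} is needed (dropping D leaves P2 open; dropping E leaves P1 open), so no proper subset is valid.
Among all size-2 subsets of the eligible variables, only {D, E} blocks every backdoor path, so it is the unique smallest valid adjustment set.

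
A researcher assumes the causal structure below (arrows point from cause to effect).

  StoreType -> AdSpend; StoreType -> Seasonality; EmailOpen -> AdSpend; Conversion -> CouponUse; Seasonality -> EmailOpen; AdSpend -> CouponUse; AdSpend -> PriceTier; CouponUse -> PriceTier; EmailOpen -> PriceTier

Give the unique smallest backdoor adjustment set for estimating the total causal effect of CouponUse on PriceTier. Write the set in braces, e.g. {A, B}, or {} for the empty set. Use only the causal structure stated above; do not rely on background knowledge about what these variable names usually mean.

{AdSpend}

Variables eligible for adjustment (non-descendants of CouponUse, excluding CouponUse and PriceTier): {AdSpend, Conversion, EmailOpen, Seasonality, StoreType}.
Backdoor paths from CouponUse to PriceTier:
  P1: CouponUse <- AdSpend <- StoreType -> Seasonality -> EmailOpen -> PriceTier
  P2: CouponUse <- AdSpend <- EmailOpen -> PriceTier
  P3: CouponUse <- AdSpend -> PriceTier
The empty set is not sufficient: P1 (CouponUse <- AdSpend <- StoreType -> Seasonality -> EmailOpen -> PriceTier) has no collider blocking it and no conditioned non-collider, so it is open.
Try {AdSpend}:
  P1: blocked at chain node AdSpend ∈ conditioning set.
  P2: blocked at chain node AdSpend ∈ conditioning set.
  P3: blocked at fork node AdSpend ∈ conditioning set.
{AdSpend} contains no descendant of CouponUse and blocks every backdoor path.
No other singleton works — e.g. {StoreType} leaves P2 open — so {AdSpend} is the unique smallest valid adjustment set.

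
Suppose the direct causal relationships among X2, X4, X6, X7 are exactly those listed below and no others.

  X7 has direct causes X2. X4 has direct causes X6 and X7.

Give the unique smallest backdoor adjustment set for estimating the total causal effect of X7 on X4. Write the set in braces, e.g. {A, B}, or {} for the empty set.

{}

Variables eligible for adjustment (non-descendants of X7, excluding X7 and X4): {X2, X6}.
Backdoor paths from X7 to X4:
  (none)
With no backdoor paths the empty set already satisfies the criterion, and it is trivially minimal.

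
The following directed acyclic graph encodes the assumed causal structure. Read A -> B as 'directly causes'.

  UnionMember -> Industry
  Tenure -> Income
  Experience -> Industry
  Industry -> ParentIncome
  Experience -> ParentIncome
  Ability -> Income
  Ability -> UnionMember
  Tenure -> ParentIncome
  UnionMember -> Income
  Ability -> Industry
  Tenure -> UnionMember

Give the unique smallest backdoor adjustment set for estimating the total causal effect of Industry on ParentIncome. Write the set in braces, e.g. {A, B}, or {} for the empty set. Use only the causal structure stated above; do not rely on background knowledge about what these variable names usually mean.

{Experience, Tenure}

Variables eligible for adjustment (non-descendants of Industry, excluding Industry and ParentIncome): {Ability, Experience, Income, Tenure, UnionMember}.
Backdoor paths from Industry to ParentIncome:
  P1: Industry <- Experience -> ParentIncome
  P2: Industry <- Ability -> UnionMember <- Tenure -> ParentIncome
  P3: Industry <- Ability -> UnionMember -> Income <- Tenure -> ParentIncome
  P4: Industry <- Ability -> Income <- Tenure -> ParentIncome
  P5: Industry <- Ability -> Income <- UnionMember <- Tenure -> ParentIncome
  P6: Industry <- UnionMember <- Ability -> Income <- Tenure -> ParentIncome
  P7: Industry <- UnionMember <- Tenure -> ParentIncome
  P8: Industry <- UnionMember -> Income <- Tenure -> ParentIncome
The empty set is not sufficient: P1 (Industry <- Experience -> ParentIncome) has no collider blocking it and no conditioned non-collider, so it is open.
Try {Experience, Tenure}:
  P1: blocked at fork node Experience ∈ conditioning set.
  P2: blocked at collider UnionMember (neither it nor any descendant is in the conditioning set).
  P3: blocked at collider Income (neither it nor any descendant is in the conditioning set).
  P4: blocked at collider Income (neither it nor any descendant is in the conditioning set).
  P5: blocked at collider Income (neither it nor any descendant is in the conditioning set).
  P6: blocked at collider Income (neither it nor any descendant is in the conditioning set).
  P7: blocked at fork node Tenure ∈ conditioning set.
  P8: blocked at collider Income (neither it nor any descendant is in the conditioning set).
{Experience, Tenure} contains no descendant of Industry and blocks every backdoor path.
Every element of {Experience, Tenure} is needed (dropping Experience leaves P1 open; dropping Tenure leaves P7 open), so no proper subset is valid.
Among all size-2 subsets of the eligible variables, only {Experience, Tenure} blocks every backdoor path, so it is the unique smallest valid adjustment set.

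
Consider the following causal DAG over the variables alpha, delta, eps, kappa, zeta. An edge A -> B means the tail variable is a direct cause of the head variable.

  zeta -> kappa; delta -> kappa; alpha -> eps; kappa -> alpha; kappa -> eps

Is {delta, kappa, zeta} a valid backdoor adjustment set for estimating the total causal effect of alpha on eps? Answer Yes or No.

Backdoor paths from alpha to eps (paths whose first edge points into alpha):
  P1: alpha <- kappa -> eps
Condition 1 (no descendant of alpha in the set): holds — descendants of alpha are {eps}; none are in {delta, kappa, zeta}.
Condition 2 (every backdoor path blocked by {delta, kappa, zeta}):
  P1: blocked at fork node kappa ∈ conditioning set.
{delta, kappa, zeta} satisfies the backdoor criterion.

Yes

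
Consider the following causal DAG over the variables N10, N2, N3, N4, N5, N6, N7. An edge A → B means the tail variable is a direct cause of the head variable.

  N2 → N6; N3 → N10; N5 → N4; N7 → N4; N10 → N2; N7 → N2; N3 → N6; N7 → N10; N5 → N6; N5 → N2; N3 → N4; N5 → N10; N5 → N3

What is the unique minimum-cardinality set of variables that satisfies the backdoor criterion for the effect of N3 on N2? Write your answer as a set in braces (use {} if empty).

Variables eligible for adjustment (non-descendants of N3, excluding N3 and N2): {N5, N7}.
Backdoor paths from N3 to N2:
  P1: N3 <- N5 -> N4 <- N7 -> N10 -> N2
  P2: N3 <- N5 -> N4 <- N7 -> N2
  P3: N3 <- N5 -> N10 <- N7 -> N2
  P4: N3 <- N5 -> N10 -> N2
  P5: N3 <- N5 -> N2
  P6: N3 <- N5 -> N6 <- N2
The empty set is not sufficient: P4 (N3 <- N5 -> N10 -> N2) has no collider blocking it and no conditioned non-collider, so it is open.
Try {N5}:
  P1: blocked at fork node N5 ∈ conditioning set.
  P2: blocked at fork node N5 ∈ conditioning set.
  P3: blocked at fork node N5 ∈ conditioning set.
  P4: blocked at fork node N5 ∈ conditioning set.
  P5: blocked at fork node N5 ∈ conditioning set.
  P6: blocked at fork node N5 ∈ conditioning set.
{N5} contains no descendant of N3 and blocks every backdoor path.
No other singleton works — e.g. {N7} leaves P4 open — so {N5} is the unique smallest valid adjustment set.

{N5}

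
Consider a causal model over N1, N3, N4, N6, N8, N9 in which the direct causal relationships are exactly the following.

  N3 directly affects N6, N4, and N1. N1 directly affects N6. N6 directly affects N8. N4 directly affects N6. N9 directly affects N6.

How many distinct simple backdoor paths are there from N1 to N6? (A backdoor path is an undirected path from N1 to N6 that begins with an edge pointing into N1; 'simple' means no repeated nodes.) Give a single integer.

2

A backdoor path from N1 to N6 is any simple undirected path whose first edge points into N1 (i.e. leaves N1 via a parent).
Parents of N1: {N3}.
Enumerating:
  P1: N1 <- N3 -> N4 -> N6
  P2: N1 <- N3 -> N6
That exhausts the simple backdoor paths. Count: 2.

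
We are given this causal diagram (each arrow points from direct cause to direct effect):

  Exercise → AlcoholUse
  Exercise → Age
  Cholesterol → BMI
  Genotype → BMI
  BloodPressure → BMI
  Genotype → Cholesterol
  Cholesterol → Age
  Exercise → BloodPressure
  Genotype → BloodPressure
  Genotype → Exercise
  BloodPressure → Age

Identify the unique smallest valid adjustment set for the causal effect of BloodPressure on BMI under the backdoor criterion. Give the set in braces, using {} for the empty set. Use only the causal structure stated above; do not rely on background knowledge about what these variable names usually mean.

{Genotype}

Variables eligible for adjustment (non-descendants of BloodPressure, excluding BloodPressure and BMI): {AlcoholUse, Cholesterol, Exercise, Genotype}.
Backdoor paths from BloodPressure to BMI:
  P1: BloodPressure <- Genotype -> Cholesterol -> BMI
  P2: BloodPressure <- Genotype -> Exercise -> Age <- Cholesterol -> BMI
  P3: BloodPressure <- Genotype -> BMI
  P4: BloodPressure <- Exercise <- Genotype -> Cholesterol -> BMI
  P5: BloodPressure <- Exercise <- Genotype -> BMI
  P6: BloodPressure <- Exercise -> Age <- Cholesterol <- Genotype -> BMI
  P7: BloodPressure <- Exercise -> Age <- Cholesterol -> BMI
The empty set is not sufficient: P1 (BloodPressure <- Genotype -> Cholesterol -> BMI) has no collider blocking it and no conditioned non-collider, so it is open.
Try {Genotype}:
  P1: blocked at fork node Genotype ∈ conditioning set.
  P2: blocked at fork node Genotype ∈ conditioning set.
  P3: blocked at fork node Genotype ∈ conditioning set.
  P4: blocked at fork node Genotype ∈ conditioning set.
  P5: blocked at fork node Genotype ∈ conditioning set.
  P6: blocked at collider Age (neither it nor any descendant is in the conditioning set).
  P7: blocked at collider Age (neither it nor any descendant is in the conditioning set).
{Genotype} contains no descendant of BloodPressure and blocks every backdoor path.
No other singleton works — e.g. {Cholesterol} leaves P3 open — so {Genotype} is the unique smallest valid adjustment set.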